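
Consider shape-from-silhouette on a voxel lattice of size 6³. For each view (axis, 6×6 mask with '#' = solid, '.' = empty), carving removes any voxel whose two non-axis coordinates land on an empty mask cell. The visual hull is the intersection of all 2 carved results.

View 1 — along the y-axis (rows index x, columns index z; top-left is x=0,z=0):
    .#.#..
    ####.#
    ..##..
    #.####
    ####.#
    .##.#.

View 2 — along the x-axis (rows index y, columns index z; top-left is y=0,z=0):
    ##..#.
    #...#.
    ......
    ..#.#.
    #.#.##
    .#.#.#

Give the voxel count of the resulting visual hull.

before carving: 216 voxels (6×6×6)
V1 y: intersect with XZ mask (22 set) -- 132 left
V2 x: intersect with YZ mask (14 set) -- 46 left

voxel count = 46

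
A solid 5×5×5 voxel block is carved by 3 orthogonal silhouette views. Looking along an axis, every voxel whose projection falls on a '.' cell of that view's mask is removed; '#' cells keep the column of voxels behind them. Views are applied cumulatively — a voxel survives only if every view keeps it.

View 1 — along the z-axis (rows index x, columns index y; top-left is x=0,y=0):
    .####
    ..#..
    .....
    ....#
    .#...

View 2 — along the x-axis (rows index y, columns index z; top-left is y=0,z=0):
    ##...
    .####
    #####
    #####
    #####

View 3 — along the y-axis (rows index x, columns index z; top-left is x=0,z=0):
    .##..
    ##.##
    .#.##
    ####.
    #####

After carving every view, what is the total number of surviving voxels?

initial block: 5^3 = 125
after view 1 [z-axis, 7 of 25 cells solid] → remaining = 35
after view 2 [x-axis, 21 of 25 cells solid] → remaining = 33
after view 3 [y-axis, 18 of 25 cells solid] → remaining = 20

voxel count = 20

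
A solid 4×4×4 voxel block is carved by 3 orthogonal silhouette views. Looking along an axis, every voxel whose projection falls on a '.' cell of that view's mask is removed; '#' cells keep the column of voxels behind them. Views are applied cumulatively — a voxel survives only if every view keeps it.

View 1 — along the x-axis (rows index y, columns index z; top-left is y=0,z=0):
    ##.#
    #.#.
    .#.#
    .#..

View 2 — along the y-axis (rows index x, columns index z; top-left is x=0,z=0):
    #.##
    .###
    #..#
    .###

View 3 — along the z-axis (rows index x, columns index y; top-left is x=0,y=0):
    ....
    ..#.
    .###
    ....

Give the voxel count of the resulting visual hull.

initial block: 4^3 = 64
after view 1 [x-axis, 8 of 16 cells solid] → remaining = 32
after view 2 [y-axis, 11 of 16 cells solid] → remaining = 21
after view 3 [z-axis, 4 of 16 cells solid] → remaining = 4

remaining voxels: 4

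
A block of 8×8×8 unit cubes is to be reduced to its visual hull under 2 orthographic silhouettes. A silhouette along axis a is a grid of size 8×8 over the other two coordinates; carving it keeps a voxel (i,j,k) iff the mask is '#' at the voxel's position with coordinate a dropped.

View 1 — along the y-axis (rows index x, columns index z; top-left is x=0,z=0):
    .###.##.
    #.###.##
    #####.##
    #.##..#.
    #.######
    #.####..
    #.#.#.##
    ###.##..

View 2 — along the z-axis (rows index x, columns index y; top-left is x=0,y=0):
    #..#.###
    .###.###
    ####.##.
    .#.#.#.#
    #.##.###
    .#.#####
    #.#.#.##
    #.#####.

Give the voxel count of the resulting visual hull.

start: 8×8×8 = 512 voxels
  1. axis=1 (XZ plane), |mask|=44  ⇒  voxels=352
  2. axis=2 (XY plane), |mask|=44  ⇒  voxels=246

remaining voxels: 246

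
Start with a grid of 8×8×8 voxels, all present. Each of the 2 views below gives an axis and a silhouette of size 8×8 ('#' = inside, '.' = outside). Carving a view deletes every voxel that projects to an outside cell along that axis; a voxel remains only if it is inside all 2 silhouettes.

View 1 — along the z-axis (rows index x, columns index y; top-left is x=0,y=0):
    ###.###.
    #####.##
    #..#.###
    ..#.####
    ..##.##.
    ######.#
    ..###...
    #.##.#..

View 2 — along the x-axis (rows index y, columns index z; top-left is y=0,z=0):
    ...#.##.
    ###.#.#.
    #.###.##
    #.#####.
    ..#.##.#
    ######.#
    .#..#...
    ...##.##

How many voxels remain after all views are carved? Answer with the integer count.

196 voxels

start: 8×8×8 = 512 voxels
  1. axis=2 (XY plane), |mask|=41  ⇒  voxels=328
  2. axis=0 (YZ plane), |mask|=37  ⇒  voxels=196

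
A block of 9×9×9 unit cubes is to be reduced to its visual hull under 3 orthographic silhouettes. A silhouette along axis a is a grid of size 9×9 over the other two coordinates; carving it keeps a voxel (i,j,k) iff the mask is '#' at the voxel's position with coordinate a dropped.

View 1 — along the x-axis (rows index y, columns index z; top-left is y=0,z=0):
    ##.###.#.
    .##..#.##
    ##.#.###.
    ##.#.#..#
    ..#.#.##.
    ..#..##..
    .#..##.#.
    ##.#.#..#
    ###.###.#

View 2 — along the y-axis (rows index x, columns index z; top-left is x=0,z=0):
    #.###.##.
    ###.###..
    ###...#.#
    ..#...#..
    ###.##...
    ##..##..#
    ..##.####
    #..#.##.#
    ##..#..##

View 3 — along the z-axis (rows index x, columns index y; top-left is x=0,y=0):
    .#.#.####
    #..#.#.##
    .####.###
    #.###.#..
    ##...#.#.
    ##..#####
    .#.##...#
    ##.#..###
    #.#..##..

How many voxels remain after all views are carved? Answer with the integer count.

|visual hull| = 131

start: 9×9×9 = 729 voxels
  1. axis=0 (YZ plane), |mask|=45  ⇒  voxels=405
  2. axis=1 (XZ plane), |mask|=45  ⇒  voxels=225
  3. axis=2 (XY plane), |mask|=48  ⇒  voxels=131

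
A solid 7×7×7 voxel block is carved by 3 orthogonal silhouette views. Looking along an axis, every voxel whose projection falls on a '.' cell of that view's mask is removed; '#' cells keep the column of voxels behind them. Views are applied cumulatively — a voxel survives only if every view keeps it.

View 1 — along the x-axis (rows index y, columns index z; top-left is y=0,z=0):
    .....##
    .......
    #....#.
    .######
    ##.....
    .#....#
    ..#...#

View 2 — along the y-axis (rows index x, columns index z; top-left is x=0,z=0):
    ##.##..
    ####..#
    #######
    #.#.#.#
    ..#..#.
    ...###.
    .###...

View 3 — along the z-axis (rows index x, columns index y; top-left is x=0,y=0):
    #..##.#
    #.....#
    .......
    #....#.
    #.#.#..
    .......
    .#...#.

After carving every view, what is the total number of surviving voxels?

voxel count = 13

initial block: 7^3 = 343
[1] x-view keeps 16 columns → grid now 112
[2] y-view keeps 28 columns → grid now 60
[3] z-view keeps 13 columns → grid now 13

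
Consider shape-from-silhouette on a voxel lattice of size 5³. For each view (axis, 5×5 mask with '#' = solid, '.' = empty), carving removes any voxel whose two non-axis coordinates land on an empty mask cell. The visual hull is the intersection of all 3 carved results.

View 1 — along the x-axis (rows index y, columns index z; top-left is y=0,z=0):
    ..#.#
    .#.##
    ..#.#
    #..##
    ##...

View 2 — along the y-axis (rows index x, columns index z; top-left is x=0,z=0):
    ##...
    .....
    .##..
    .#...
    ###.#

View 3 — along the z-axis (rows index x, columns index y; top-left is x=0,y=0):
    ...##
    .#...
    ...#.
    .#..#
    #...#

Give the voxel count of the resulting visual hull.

|visual hull| = 9

start: 5×5×5 = 125 voxels
[1] x-view keeps 12 columns → grid now 60
[2] y-view keeps 9 columns → grid now 20
[3] z-view keeps 8 columns → grid now 9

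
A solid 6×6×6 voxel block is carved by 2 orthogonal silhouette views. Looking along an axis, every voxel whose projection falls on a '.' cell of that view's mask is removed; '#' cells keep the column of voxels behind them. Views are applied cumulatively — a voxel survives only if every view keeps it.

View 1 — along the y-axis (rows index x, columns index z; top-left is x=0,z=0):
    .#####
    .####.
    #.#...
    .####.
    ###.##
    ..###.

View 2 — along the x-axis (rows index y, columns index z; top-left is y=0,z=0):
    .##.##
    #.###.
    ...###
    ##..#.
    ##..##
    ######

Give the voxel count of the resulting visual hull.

before carving: 216 voxels (6×6×6)
V1 y: intersect with XZ mask (23 set) -- 138 left
V2 x: intersect with YZ mask (24 set) -- 92 left

voxel count = 92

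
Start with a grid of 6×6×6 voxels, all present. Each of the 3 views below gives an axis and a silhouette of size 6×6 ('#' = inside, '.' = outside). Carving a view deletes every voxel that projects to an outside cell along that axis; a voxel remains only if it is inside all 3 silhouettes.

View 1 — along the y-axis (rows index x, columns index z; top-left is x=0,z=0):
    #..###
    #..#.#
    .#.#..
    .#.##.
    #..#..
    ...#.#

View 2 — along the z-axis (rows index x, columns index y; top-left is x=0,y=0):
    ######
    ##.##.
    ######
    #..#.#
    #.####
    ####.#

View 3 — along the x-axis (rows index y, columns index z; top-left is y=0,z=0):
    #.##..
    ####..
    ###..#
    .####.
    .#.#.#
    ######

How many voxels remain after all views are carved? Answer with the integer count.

51 voxels

initial block: 6^3 = 216
[1] y-view keeps 16 columns → grid now 96
[2] z-view keeps 29 columns → grid now 77
[3] x-view keeps 24 columns → grid now 51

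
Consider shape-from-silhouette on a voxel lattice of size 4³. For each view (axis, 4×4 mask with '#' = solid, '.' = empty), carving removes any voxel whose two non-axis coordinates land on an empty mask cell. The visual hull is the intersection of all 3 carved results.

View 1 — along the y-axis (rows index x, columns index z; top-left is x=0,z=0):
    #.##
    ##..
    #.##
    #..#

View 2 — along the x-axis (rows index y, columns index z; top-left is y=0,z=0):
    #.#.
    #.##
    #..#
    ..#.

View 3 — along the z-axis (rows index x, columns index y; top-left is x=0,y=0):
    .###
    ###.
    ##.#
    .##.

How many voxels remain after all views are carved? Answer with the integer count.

start: 4×4×4 = 64 voxels
step 1: project along y, AND mask (10/16) → |grid| = 40
step 2: project along x, AND mask (8/16) → |grid| = 24
step 3: project along z, AND mask (11/16) → |grid| = 19

voxel count = 19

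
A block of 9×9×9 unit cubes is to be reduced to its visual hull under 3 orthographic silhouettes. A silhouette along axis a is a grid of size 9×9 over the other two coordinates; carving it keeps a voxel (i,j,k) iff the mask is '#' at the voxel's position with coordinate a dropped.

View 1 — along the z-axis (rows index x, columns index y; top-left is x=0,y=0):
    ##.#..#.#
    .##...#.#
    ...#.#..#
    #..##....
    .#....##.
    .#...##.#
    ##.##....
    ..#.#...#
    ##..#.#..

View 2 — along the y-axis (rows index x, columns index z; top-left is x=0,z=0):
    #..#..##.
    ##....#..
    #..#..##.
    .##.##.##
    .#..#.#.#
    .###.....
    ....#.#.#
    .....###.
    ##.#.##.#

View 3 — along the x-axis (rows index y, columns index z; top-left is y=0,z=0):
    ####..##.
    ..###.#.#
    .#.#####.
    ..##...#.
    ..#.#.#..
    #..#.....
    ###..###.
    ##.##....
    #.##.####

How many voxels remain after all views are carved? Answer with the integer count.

remaining voxels: 77

before carving: 729 voxels (9×9×9)
V1 z: intersect with XY mask (33 set) -- 297 left
V2 y: intersect with XZ mask (36 set) -- 131 left
V3 x: intersect with YZ mask (42 set) -- 77 left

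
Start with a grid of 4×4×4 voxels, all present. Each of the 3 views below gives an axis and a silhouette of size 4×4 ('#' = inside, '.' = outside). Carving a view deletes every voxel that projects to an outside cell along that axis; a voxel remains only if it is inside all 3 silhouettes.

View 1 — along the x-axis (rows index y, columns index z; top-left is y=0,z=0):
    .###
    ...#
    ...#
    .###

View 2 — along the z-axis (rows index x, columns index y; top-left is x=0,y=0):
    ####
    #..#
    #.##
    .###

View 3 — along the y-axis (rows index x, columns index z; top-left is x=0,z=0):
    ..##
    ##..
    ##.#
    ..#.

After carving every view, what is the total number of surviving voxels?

full grid |V| = 64
after view 1 [x-axis, 8 of 16 cells solid] → remaining = 32
after view 2 [z-axis, 12 of 16 cells solid] → remaining = 26
after view 3 [y-axis, 8 of 16 cells solid] → remaining = 14

remaining voxels: 14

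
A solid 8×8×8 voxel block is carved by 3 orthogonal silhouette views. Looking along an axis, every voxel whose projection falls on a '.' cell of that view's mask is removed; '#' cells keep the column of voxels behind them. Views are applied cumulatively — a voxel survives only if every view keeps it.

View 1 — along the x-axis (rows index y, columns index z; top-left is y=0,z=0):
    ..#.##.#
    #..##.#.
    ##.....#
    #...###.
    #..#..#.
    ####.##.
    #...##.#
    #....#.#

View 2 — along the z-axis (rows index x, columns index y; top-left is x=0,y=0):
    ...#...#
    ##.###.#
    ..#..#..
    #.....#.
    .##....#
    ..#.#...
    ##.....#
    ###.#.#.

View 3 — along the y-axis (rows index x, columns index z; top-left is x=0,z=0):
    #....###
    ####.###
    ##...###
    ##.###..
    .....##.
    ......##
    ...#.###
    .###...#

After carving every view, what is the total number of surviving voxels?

initial block: 8^3 = 512
V1 x: intersect with YZ mask (31 set) -- 248 left
V2 z: intersect with XY mask (25 set) -- 93 left
V3 y: intersect with XZ mask (33 set) -- 56 left

voxel count = 56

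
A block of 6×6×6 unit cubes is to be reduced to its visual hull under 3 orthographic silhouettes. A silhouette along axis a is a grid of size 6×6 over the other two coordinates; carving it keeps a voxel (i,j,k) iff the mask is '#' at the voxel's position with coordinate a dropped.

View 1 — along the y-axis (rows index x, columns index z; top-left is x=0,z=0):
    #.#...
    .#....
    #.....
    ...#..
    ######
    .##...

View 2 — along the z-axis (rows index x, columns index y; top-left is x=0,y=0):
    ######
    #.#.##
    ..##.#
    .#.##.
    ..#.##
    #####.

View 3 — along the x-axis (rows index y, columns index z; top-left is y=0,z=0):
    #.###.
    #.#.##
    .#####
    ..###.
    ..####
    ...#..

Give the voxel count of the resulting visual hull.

full grid |V| = 216
[1] y-view keeps 13 columns → grid now 78
[2] z-view keeps 24 columns → grid now 50
[3] x-view keeps 21 columns → grid now 26

26 voxels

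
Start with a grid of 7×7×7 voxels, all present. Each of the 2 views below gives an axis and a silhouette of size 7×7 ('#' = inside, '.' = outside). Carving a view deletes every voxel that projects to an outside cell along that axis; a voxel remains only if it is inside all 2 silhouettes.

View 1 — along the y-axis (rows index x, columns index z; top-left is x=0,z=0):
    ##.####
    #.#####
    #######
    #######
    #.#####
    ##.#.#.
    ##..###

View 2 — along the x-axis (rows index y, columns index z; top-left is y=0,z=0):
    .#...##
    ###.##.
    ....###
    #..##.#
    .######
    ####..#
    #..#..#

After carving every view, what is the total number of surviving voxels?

172 voxels

initial block: 7^3 = 343
step 1: project along y, AND mask (41/49) → |grid| = 287
step 2: project along x, AND mask (29/49) → |grid| = 172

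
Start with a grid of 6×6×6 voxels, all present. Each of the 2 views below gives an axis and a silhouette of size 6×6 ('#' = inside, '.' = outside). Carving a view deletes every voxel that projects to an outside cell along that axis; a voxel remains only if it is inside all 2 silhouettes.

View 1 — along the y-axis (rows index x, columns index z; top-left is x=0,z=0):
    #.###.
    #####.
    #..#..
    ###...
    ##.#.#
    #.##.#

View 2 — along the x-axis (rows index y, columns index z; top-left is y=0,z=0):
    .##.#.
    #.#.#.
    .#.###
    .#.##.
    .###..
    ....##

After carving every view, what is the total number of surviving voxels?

voxel count = 59

initial block: 6^3 = 216
carve view 1 (along y, XZ-mask fill 22/36): 132 voxels remain
carve view 2 (along x, YZ-mask fill 18/36): 59 voxels remain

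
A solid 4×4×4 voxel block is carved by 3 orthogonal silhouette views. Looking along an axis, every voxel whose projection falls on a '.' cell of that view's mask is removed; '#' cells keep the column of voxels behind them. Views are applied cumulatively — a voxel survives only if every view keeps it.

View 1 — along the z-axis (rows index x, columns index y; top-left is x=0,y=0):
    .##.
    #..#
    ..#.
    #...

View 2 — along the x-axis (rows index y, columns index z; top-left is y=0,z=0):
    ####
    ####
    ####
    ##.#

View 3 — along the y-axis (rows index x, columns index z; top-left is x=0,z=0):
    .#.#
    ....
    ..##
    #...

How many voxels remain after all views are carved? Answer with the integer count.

remaining voxels: 7

full grid |V| = 64
step 1: project along z, AND mask (6/16) → |grid| = 24
step 2: project along x, AND mask (15/16) → |grid| = 23
step 3: project along y, AND mask (5/16) → |grid| = 7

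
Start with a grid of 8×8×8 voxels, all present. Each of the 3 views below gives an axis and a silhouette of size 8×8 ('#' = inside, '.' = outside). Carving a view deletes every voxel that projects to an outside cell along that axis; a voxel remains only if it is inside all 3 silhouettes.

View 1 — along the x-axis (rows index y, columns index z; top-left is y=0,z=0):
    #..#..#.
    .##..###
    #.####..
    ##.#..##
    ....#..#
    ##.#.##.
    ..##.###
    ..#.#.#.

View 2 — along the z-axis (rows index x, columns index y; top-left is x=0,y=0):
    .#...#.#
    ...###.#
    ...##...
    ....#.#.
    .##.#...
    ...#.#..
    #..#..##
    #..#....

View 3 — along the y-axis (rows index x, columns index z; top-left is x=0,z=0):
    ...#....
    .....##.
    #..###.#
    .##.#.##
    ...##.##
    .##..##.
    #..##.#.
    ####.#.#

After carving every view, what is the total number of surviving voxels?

42 voxels

full grid |V| = 512
  1. axis=0 (YZ plane), |mask|=33  ⇒  voxels=264
  2. axis=2 (XY plane), |mask|=22  ⇒  voxels=88
  3. axis=1 (XZ plane), |mask|=31  ⇒  voxels=42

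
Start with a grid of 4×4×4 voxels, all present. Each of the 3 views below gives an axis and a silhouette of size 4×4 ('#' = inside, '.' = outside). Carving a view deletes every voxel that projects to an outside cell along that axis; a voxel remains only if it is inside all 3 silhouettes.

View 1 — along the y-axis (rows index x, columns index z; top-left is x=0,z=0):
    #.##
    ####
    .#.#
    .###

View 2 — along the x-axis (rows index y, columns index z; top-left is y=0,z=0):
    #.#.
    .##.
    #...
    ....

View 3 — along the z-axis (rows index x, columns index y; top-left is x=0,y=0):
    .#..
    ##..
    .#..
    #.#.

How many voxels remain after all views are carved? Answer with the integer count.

remaining voxels: 7

full grid |V| = 64
step 1: project along y, AND mask (12/16) → |grid| = 48
step 2: project along x, AND mask (5/16) → |grid| = 13
step 3: project along z, AND mask (6/16) → |grid| = 7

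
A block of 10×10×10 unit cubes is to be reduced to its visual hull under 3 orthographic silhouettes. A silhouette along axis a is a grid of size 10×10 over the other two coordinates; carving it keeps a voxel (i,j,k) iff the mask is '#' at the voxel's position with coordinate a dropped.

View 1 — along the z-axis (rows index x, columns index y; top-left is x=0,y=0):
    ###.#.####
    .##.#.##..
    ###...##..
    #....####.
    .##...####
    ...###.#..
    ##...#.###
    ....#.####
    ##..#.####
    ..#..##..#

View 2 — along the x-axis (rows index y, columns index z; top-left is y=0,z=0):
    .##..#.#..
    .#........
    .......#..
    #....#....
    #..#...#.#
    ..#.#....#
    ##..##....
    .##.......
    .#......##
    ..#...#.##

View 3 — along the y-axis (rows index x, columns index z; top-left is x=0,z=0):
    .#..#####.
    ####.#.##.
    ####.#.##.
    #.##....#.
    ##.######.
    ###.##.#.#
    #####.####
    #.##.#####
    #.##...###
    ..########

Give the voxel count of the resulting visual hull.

113 voxels

initial block: 10^3 = 1000
V1 z: intersect with XY mask (55 set) -- 550 left
V2 x: intersect with YZ mask (28 set) -- 157 left
V3 y: intersect with XZ mask (70 set) -- 113 left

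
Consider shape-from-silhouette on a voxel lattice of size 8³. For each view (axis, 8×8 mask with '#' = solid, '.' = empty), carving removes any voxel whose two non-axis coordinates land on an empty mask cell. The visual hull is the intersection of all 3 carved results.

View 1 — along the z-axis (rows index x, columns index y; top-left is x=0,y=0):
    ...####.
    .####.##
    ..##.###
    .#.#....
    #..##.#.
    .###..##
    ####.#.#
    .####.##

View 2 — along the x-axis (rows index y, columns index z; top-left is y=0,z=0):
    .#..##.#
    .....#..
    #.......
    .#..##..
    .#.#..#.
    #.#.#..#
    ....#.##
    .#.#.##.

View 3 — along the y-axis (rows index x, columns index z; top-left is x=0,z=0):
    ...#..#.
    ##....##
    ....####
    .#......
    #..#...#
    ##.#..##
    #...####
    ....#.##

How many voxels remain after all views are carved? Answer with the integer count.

49 voxels

start: 8×8×8 = 512 voxels
step 1: project along z, AND mask (38/64) → |grid| = 304
step 2: project along x, AND mask (23/64) → |grid| = 104
step 3: project along y, AND mask (27/64) → |grid| = 49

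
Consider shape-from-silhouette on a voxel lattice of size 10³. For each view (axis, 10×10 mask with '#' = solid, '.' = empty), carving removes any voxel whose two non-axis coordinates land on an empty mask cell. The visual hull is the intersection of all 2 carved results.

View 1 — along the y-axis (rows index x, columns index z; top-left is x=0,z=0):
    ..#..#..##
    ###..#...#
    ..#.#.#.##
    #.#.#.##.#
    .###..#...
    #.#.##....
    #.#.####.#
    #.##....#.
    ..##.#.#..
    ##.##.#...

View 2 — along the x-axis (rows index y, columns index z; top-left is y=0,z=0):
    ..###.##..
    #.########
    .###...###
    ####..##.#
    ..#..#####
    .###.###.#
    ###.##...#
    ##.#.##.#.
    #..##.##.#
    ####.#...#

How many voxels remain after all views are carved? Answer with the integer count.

start: 10×10×10 = 1000 voxels
[1] y-view keeps 48 columns → grid now 480
[2] x-view keeps 64 columns → grid now 316

|visual hull| = 316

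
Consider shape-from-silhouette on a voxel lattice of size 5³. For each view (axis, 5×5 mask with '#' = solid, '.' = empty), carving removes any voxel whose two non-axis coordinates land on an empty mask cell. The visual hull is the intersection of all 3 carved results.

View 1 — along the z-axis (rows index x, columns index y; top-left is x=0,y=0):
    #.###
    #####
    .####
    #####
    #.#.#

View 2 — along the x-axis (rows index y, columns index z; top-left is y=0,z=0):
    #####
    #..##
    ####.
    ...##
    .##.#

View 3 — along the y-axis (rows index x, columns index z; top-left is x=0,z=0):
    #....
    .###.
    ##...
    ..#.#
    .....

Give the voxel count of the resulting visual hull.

start: 5×5×5 = 125 voxels
V1 z: intersect with XY mask (21 set) -- 105 left
V2 x: intersect with YZ mask (17 set) -- 72 left
V3 y: intersect with XZ mask (8 set) -- 23 left

voxel count = 23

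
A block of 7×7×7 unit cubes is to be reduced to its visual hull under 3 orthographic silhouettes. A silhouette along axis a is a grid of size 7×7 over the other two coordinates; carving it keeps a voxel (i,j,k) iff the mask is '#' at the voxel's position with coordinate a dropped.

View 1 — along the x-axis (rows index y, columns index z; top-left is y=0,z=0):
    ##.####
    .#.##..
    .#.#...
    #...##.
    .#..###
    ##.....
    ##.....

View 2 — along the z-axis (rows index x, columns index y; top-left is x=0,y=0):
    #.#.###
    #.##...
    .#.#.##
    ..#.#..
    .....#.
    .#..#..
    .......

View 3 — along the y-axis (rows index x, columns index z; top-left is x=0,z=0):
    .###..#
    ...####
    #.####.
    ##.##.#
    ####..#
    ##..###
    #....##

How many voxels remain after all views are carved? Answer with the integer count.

|visual hull| = 36

before carving: 343 voxels (7×7×7)
  1. axis=0 (YZ plane), |mask|=22  ⇒  voxels=154
  2. axis=2 (XY plane), |mask|=17  ⇒  voxels=52
  3. axis=1 (XZ plane), |mask|=31  ⇒  voxels=36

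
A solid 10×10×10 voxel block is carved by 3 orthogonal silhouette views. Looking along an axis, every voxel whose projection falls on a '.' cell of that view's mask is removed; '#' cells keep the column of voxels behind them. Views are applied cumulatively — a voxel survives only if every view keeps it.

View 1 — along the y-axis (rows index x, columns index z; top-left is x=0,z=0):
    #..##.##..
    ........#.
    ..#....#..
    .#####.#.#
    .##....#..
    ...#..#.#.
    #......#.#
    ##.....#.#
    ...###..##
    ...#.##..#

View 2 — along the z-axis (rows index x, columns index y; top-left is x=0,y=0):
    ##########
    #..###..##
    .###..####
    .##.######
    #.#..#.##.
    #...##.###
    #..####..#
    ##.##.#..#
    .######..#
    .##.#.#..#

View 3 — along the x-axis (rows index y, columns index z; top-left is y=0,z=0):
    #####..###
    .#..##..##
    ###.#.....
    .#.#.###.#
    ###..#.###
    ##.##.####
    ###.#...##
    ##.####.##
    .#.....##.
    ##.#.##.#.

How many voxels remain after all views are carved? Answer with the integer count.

voxel count = 151

start: 10×10×10 = 1000 voxels
[1] y-view keeps 37 columns → grid now 370
[2] z-view keeps 66 columns → grid now 256
[3] x-view keeps 61 columns → grid now 151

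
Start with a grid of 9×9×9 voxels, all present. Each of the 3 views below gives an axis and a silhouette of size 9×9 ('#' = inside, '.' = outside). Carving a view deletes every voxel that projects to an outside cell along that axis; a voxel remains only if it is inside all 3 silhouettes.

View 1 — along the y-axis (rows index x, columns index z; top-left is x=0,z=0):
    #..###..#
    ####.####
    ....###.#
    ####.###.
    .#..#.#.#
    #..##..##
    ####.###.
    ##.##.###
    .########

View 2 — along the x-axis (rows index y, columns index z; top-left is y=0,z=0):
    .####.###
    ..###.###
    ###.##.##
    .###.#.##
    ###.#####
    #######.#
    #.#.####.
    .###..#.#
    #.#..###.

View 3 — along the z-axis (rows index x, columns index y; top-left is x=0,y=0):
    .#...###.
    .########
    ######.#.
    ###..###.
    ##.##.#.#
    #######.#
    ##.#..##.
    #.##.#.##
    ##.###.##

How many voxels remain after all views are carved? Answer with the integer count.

246 voxels

start: 9×9×9 = 729 voxels
  1. axis=1 (XZ plane), |mask|=55  ⇒  voxels=495
  2. axis=0 (YZ plane), |mask|=58  ⇒  voxels=349
  3. axis=2 (XY plane), |mask|=57  ⇒  voxels=246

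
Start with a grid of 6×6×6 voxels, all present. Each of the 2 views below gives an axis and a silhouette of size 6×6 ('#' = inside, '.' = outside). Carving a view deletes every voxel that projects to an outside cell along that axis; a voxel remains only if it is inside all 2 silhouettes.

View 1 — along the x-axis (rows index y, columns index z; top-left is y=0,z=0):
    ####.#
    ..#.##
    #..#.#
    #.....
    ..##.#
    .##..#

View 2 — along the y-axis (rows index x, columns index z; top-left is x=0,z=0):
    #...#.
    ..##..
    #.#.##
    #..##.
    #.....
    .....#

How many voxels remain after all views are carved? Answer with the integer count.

39 voxels

start: 6×6×6 = 216 voxels
  1. axis=0 (YZ plane), |mask|=18  ⇒  voxels=108
  2. axis=1 (XZ plane), |mask|=13  ⇒  voxels=39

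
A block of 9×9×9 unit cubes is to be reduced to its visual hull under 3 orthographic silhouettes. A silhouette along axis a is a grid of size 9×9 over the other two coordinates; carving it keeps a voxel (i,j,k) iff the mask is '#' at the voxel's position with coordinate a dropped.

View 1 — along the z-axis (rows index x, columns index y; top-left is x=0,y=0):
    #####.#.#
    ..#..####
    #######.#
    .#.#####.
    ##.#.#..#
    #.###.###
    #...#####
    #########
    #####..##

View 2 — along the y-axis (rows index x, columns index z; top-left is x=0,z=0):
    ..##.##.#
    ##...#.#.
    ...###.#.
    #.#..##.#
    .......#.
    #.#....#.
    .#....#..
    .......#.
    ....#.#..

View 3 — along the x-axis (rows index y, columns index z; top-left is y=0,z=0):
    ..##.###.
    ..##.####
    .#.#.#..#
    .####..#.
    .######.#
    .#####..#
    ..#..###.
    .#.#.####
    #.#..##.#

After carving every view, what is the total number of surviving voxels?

|visual hull| = 108

initial block: 9^3 = 729
  1. axis=2 (XY plane), |mask|=60  ⇒  voxels=540
  2. axis=1 (XZ plane), |mask|=27  ⇒  voxels=178
  3. axis=0 (YZ plane), |mask|=48  ⇒  voxels=108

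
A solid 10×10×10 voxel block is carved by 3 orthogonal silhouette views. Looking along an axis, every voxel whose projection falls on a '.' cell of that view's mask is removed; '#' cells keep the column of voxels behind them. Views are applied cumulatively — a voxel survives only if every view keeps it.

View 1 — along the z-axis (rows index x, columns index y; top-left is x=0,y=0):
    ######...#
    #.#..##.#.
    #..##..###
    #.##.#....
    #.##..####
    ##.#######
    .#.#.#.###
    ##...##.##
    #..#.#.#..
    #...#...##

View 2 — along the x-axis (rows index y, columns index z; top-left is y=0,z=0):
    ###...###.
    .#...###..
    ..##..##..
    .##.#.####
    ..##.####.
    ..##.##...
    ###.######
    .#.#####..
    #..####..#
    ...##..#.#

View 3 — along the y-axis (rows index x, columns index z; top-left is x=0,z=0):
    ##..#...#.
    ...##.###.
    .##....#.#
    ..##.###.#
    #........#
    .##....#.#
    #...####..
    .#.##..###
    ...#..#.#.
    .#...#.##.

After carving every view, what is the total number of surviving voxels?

before carving: 1000 voxels (10×10×10)
  1. axis=2 (XY plane), |mask|=58  ⇒  voxels=580
  2. axis=0 (YZ plane), |mask|=56  ⇒  voxels=323
  3. axis=1 (XZ plane), |mask|=43  ⇒  voxels=133

remaining voxels: 133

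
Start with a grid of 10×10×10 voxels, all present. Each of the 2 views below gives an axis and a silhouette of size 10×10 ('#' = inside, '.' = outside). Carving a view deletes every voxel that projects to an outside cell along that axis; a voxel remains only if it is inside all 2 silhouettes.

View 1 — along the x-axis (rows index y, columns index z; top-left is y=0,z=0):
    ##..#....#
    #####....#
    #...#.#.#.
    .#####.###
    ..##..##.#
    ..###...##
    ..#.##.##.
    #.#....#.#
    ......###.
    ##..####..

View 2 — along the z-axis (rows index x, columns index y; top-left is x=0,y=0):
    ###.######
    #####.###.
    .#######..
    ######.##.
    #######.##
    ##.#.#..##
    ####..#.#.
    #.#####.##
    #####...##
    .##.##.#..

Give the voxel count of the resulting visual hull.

before carving: 1000 voxels (10×10×10)
  1. axis=0 (YZ plane), |mask|=50  ⇒  voxels=500
  2. axis=2 (XY plane), |mask|=73  ⇒  voxels=365

|visual hull| = 365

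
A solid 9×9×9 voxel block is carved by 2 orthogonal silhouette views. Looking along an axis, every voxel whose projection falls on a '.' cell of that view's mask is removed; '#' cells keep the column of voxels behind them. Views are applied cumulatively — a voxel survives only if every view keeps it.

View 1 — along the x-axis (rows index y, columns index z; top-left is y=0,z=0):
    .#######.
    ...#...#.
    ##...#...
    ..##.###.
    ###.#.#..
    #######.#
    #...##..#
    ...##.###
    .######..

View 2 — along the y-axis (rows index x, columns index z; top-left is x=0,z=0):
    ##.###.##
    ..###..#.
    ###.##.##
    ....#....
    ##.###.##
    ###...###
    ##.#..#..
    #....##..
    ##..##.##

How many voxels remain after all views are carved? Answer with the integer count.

remaining voxels: 220

before carving: 729 voxels (9×9×9)
after view 1 [x-axis, 45 of 81 cells solid] → remaining = 405
after view 2 [y-axis, 45 of 81 cells solid] → remaining = 220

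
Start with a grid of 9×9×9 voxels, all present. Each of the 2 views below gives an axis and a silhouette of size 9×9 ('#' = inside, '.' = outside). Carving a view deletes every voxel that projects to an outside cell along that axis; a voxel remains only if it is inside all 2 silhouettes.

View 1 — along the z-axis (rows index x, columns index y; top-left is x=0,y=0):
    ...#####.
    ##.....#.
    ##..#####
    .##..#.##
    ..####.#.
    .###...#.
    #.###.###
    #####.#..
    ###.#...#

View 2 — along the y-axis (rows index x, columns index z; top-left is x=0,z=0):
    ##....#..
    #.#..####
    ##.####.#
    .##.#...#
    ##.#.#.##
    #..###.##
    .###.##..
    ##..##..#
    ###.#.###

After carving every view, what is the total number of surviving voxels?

start: 9×9×9 = 729 voxels
V1 z: intersect with XY mask (47 set) -- 423 left
V2 y: intersect with XZ mask (49 set) -- 256 left

voxel count = 256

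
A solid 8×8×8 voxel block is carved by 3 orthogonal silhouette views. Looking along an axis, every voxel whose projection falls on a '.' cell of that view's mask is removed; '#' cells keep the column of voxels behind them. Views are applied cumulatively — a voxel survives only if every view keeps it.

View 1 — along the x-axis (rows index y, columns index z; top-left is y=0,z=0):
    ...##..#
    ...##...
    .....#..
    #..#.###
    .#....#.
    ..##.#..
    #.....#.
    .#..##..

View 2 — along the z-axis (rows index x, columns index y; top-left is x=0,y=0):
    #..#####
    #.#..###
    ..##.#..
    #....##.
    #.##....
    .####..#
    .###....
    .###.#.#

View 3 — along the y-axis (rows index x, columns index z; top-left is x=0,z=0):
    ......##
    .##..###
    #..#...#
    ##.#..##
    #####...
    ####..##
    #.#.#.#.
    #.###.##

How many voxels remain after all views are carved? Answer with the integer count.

before carving: 512 voxels (8×8×8)
[1] x-view keeps 21 columns → grid now 168
[2] z-view keeps 33 columns → grid now 91
[3] y-view keeps 36 columns → grid now 45

|visual hull| = 45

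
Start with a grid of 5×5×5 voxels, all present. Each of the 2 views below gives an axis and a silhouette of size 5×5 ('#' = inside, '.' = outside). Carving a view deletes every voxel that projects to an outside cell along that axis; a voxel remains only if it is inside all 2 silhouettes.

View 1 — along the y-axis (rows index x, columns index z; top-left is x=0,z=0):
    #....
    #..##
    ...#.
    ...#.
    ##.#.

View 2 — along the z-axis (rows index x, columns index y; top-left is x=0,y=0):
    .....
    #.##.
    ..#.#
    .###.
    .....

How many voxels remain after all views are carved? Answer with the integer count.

voxel count = 14

before carving: 125 voxels (5×5×5)
after view 1 [y-axis, 9 of 25 cells solid] → remaining = 45
after view 2 [z-axis, 8 of 25 cells solid] → remaining = 14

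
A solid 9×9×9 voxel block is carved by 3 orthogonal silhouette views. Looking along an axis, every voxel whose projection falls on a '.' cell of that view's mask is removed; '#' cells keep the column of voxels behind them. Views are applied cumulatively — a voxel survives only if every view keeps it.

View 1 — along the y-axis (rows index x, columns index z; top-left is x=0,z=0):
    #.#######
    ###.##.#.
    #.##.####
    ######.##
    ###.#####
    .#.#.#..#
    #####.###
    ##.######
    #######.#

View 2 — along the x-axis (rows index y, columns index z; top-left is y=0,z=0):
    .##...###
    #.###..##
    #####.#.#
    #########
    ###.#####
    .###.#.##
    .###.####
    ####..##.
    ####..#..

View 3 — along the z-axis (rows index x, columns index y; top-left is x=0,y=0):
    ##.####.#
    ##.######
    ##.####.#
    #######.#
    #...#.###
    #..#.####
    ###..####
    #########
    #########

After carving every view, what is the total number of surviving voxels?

remaining voxels: 346

full grid |V| = 729
  1. axis=1 (XZ plane), |mask|=65  ⇒  voxels=585
  2. axis=0 (YZ plane), |mask|=59  ⇒  voxels=423
  3. axis=2 (XY plane), |mask|=66  ⇒  voxels=346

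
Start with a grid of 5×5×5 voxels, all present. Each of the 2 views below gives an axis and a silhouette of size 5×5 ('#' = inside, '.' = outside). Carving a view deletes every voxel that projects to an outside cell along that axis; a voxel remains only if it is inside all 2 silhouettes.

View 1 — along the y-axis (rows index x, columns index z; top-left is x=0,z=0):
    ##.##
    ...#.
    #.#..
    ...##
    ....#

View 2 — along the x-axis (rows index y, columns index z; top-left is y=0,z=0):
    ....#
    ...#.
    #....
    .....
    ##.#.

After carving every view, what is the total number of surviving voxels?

start: 5×5×5 = 125 voxels
V1 y: intersect with XZ mask (10 set) -- 50 left
V2 x: intersect with YZ mask (6 set) -- 14 left

voxel count = 14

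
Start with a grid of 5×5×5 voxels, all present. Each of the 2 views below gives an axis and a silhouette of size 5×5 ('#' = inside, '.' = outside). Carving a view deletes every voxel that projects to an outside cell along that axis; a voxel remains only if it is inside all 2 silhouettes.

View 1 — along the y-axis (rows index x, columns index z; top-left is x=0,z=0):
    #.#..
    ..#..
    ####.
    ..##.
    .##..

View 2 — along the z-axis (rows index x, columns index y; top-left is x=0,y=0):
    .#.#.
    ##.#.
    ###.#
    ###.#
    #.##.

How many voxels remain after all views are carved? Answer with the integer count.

full grid |V| = 125
carve view 1 (along y, XZ-mask fill 11/25): 55 voxels remain
carve view 2 (along z, XY-mask fill 16/25): 37 voxels remain

37 voxels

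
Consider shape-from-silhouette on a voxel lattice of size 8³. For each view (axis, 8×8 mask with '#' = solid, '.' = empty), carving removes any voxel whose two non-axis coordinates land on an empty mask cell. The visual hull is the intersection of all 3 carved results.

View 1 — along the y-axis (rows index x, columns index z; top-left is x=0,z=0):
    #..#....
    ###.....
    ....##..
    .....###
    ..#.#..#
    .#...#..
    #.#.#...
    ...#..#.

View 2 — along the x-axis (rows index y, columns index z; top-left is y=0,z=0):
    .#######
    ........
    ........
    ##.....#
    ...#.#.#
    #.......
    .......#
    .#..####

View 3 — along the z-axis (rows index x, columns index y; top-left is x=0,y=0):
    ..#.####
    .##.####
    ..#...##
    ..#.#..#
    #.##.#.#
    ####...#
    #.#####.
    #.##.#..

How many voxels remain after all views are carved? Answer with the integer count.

voxel count = 28

before carving: 512 voxels (8×8×8)
V1 y: intersect with XZ mask (20 set) -- 160 left
V2 x: intersect with YZ mask (20 set) -- 48 left
V3 z: intersect with XY mask (37 set) -- 28 left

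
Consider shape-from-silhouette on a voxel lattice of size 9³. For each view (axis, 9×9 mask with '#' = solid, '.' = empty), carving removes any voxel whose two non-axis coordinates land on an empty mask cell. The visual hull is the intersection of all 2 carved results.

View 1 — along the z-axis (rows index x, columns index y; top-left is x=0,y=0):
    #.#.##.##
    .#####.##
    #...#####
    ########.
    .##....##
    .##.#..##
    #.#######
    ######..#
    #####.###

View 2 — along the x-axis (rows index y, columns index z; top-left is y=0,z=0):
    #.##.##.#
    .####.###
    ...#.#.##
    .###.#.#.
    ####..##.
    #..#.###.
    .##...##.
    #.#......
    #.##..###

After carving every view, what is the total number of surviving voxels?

293 voxels

before carving: 729 voxels (9×9×9)
carve view 1 (along z, XY-mask fill 59/81): 531 voxels remain
carve view 2 (along x, YZ-mask fill 45/81): 293 voxels remain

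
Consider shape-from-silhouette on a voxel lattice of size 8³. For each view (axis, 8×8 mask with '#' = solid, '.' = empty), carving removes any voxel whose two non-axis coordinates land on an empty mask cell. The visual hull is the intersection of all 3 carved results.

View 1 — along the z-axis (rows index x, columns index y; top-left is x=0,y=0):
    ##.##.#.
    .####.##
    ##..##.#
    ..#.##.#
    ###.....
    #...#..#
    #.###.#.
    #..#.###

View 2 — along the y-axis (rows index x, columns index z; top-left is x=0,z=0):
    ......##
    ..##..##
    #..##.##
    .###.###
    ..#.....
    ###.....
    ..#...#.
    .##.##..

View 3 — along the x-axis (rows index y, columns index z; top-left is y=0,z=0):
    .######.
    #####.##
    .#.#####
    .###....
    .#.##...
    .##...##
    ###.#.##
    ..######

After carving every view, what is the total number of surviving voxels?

start: 8×8×8 = 512 voxels
after view 1 [z-axis, 36 of 64 cells solid] → remaining = 288
after view 2 [y-axis, 27 of 64 cells solid] → remaining = 125
after view 3 [x-axis, 41 of 64 cells solid] → remaining = 80

80 voxels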